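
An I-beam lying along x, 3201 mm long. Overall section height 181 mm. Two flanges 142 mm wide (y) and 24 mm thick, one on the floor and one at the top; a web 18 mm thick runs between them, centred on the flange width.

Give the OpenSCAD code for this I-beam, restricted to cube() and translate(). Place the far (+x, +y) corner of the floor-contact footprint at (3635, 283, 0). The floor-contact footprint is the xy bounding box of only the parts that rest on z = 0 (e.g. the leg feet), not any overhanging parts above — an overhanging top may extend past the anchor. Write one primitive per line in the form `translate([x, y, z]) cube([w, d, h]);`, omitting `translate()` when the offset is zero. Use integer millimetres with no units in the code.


translate([434, 141, 0]) cube([3201, 142, 24]);
translate([434, 203, 24]) cube([3201, 18, 133]);
translate([434, 141, 157]) cube([3201, 142, 24]);


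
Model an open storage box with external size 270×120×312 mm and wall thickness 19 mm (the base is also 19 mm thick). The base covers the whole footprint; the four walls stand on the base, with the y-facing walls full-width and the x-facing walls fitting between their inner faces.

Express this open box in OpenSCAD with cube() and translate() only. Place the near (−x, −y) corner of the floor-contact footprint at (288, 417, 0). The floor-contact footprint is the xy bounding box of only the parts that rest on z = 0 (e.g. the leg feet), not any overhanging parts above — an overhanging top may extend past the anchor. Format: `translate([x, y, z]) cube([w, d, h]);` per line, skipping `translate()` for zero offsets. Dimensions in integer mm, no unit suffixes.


translate([288, 417, 0]) cube([270, 120, 19]);
translate([288, 417, 19]) cube([270, 19, 293]);
translate([288, 518, 19]) cube([270, 19, 293]);
translate([288, 436, 19]) cube([19, 82, 293]);
translate([539, 436, 19]) cube([19, 82, 293]);


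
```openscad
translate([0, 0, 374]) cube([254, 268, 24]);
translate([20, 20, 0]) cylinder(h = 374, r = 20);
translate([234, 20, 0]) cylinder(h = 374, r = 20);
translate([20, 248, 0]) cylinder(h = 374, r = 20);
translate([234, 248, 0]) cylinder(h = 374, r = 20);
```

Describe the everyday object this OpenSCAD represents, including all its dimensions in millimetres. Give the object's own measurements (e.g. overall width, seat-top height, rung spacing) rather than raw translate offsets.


A simple wooden stool: a rectangular seat 254 mm (x) by 268 mm (y), 24 mm thick, top face at z = 398 mm, on four round legs, each 40 mm in diameter. The legs rest on z = 0, each leg's axis is inset half a diameter from the nearest pair of seat edges (so the leg's bounding box is flush with the corner).


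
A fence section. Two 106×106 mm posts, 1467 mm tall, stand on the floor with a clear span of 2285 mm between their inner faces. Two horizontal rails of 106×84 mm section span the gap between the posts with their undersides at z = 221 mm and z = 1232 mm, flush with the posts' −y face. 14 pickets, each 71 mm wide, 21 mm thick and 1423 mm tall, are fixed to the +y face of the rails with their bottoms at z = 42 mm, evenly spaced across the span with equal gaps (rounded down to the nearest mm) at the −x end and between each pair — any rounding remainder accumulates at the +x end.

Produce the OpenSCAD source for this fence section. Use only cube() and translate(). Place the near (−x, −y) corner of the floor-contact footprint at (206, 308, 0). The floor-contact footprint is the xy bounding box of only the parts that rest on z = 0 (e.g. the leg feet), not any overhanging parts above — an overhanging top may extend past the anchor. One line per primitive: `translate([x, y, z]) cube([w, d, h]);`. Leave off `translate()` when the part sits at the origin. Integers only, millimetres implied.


translate([206, 308, 0]) cube([106, 106, 1467]);
translate([2597, 308, 0]) cube([106, 106, 1467]);
translate([312, 308, 221]) cube([2285, 106, 84]);
translate([312, 308, 1232]) cube([2285, 106, 84]);
translate([398, 414, 42]) cube([71, 21, 1423]);
translate([555, 414, 42]) cube([71, 21, 1423]);
translate([712, 414, 42]) cube([71, 21, 1423]);
translate([869, 414, 42]) cube([71, 21, 1423]);
translate([1026, 414, 42]) cube([71, 21, 1423]);
translate([1183, 414, 42]) cube([71, 21, 1423]);
translate([1340, 414, 42]) cube([71, 21, 1423]);
translate([1497, 414, 42]) cube([71, 21, 1423]);
translate([1654, 414, 42]) cube([71, 21, 1423]);
translate([1811, 414, 42]) cube([71, 21, 1423]);
translate([1968, 414, 42]) cube([71, 21, 1423]);
translate([2125, 414, 42]) cube([71, 21, 1423]);
translate([2282, 414, 42]) cube([71, 21, 1423]);
translate([2439, 414, 42]) cube([71, 21, 1423]);


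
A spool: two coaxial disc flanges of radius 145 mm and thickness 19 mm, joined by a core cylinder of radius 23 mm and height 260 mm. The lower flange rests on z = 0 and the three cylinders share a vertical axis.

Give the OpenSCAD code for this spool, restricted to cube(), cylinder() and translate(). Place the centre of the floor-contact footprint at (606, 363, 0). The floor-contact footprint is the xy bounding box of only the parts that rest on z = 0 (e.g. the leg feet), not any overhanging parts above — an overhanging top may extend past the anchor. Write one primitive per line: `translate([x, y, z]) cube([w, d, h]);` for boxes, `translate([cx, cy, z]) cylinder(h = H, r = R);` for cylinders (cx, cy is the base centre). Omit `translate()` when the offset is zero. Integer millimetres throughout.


translate([606, 363, 0]) cylinder(h = 19, r = 145);
translate([606, 363, 19]) cylinder(h = 260, r = 23);
translate([606, 363, 279]) cylinder(h = 19, r = 145);


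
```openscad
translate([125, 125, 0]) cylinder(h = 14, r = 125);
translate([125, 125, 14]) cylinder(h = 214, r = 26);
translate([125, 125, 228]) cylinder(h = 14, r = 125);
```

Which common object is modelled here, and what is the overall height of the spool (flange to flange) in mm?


A spool. The overall height is 242 mm.

Three coaxial cylinders, large–small–large — a spool. Two 14 mm flanges and a 214 mm core give 14 + 214 + 14 = 242 mm.


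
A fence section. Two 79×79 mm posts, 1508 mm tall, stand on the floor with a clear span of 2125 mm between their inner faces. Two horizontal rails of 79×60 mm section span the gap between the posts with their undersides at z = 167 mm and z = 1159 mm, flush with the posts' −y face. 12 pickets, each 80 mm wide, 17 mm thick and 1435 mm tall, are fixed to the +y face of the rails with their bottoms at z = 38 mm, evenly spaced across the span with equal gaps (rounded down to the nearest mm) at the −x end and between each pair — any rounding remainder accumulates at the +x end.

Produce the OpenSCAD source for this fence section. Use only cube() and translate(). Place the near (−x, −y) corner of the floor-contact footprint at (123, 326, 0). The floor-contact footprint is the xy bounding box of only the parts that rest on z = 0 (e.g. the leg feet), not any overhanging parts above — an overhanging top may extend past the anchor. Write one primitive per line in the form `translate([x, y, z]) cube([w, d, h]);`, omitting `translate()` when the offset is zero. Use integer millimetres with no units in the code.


translate([123, 326, 0]) cube([79, 79, 1508]);
translate([2327, 326, 0]) cube([79, 79, 1508]);
translate([202, 326, 167]) cube([2125, 79, 60]);
translate([202, 326, 1159]) cube([2125, 79, 60]);
translate([291, 405, 38]) cube([80, 17, 1435]);
translate([460, 405, 38]) cube([80, 17, 1435]);
translate([629, 405, 38]) cube([80, 17, 1435]);
translate([798, 405, 38]) cube([80, 17, 1435]);
translate([967, 405, 38]) cube([80, 17, 1435]);
translate([1136, 405, 38]) cube([80, 17, 1435]);
translate([1305, 405, 38]) cube([80, 17, 1435]);
translate([1474, 405, 38]) cube([80, 17, 1435]);
translate([1643, 405, 38]) cube([80, 17, 1435]);
translate([1812, 405, 38]) cube([80, 17, 1435]);
translate([1981, 405, 38]) cube([80, 17, 1435]);
translate([2150, 405, 38]) cube([80, 17, 1435]);


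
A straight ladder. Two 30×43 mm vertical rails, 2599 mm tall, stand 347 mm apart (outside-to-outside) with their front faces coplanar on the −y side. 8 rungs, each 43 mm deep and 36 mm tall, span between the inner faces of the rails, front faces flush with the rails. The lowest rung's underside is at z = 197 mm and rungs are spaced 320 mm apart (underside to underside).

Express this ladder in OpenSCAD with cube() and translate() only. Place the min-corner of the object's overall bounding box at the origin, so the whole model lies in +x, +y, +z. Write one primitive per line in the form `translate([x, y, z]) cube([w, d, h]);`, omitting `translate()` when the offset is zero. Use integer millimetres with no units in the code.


cube([30, 43, 2599]);
translate([317, 0, 0]) cube([30, 43, 2599]);
translate([30, 0, 197]) cube([287, 43, 36]);
translate([30, 0, 517]) cube([287, 43, 36]);
translate([30, 0, 837]) cube([287, 43, 36]);
translate([30, 0, 1157]) cube([287, 43, 36]);
translate([30, 0, 1477]) cube([287, 43, 36]);
translate([30, 0, 1797]) cube([287, 43, 36]);
translate([30, 0, 2117]) cube([287, 43, 36]);
translate([30, 0, 2437]) cube([287, 43, 36]);


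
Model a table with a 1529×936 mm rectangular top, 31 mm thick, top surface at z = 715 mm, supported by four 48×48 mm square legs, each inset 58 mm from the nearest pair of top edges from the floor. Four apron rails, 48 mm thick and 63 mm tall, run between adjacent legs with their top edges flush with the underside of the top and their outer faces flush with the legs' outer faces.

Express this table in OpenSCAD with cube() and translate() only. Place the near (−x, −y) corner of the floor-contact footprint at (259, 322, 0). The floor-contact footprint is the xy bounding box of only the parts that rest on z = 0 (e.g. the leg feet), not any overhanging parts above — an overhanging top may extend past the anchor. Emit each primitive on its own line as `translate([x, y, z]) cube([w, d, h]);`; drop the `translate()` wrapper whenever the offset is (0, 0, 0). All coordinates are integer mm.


translate([201, 264, 684]) cube([1529, 936, 31]);
translate([259, 322, 0]) cube([48, 48, 684]);
translate([1624, 322, 0]) cube([48, 48, 684]);
translate([259, 1094, 0]) cube([48, 48, 684]);
translate([1624, 1094, 0]) cube([48, 48, 684]);
translate([307, 322, 621]) cube([1317, 48, 63]);
translate([307, 1094, 621]) cube([1317, 48, 63]);
translate([259, 370, 621]) cube([48, 724, 63]);
translate([1624, 370, 621]) cube([48, 724, 63]);


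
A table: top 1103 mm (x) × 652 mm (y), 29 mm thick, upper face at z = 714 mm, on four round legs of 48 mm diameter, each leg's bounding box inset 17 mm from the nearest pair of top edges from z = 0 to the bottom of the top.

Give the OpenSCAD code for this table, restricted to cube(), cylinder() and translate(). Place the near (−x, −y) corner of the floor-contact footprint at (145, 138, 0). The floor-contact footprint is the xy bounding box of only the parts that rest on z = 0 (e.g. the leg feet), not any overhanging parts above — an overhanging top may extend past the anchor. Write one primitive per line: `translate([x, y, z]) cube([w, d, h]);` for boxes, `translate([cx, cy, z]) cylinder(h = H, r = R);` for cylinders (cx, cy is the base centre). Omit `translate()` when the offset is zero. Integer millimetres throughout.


// leg_h = 714 - 29 = 685
translate([128, 121, 685]) cube([1103, 652, 29]);
translate([169, 162, 0]) cylinder(h = 685, r = 24);
translate([1190, 162, 0]) cylinder(h = 685, r = 24);
translate([169, 732, 0]) cylinder(h = 685, r = 24);
translate([1190, 732, 0]) cylinder(h = 685, r = 24);


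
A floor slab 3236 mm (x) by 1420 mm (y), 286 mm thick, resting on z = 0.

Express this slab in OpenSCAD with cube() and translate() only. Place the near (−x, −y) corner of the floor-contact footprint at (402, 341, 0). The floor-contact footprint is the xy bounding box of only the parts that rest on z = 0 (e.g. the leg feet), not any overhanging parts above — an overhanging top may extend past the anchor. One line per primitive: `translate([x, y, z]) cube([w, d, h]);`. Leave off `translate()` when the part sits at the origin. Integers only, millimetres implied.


translate([402, 341, 0]) cube([3236, 1420, 286]);


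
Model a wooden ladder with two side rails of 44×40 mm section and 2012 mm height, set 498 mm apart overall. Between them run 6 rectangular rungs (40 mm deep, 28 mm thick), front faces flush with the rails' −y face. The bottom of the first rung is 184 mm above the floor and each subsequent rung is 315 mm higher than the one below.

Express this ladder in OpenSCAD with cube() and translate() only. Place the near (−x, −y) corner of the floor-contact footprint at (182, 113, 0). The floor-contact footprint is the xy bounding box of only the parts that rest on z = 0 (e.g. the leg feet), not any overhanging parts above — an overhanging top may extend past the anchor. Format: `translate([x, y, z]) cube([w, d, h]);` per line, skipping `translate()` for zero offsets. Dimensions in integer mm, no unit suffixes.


translate([182, 113, 0]) cube([44, 40, 2012]);
translate([636, 113, 0]) cube([44, 40, 2012]);
translate([226, 113, 184]) cube([410, 40, 28]);
translate([226, 113, 499]) cube([410, 40, 28]);
translate([226, 113, 814]) cube([410, 40, 28]);
translate([226, 113, 1129]) cube([410, 40, 28]);
translate([226, 113, 1444]) cube([410, 40, 28]);
translate([226, 113, 1759]) cube([410, 40, 28]);


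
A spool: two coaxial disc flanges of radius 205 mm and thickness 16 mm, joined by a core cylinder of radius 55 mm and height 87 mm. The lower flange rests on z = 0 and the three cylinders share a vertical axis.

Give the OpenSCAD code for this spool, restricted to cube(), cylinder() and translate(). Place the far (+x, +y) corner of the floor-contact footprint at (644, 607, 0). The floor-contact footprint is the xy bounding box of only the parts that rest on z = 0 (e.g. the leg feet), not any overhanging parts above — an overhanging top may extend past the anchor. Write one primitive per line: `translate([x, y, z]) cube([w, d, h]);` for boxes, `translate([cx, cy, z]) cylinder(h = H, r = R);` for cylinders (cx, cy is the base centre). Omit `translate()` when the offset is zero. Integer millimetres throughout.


translate([439, 402, 0]) cylinder(h = 16, r = 205);
translate([439, 402, 16]) cylinder(h = 87, r = 55);
translate([439, 402, 103]) cylinder(h = 16, r = 205);


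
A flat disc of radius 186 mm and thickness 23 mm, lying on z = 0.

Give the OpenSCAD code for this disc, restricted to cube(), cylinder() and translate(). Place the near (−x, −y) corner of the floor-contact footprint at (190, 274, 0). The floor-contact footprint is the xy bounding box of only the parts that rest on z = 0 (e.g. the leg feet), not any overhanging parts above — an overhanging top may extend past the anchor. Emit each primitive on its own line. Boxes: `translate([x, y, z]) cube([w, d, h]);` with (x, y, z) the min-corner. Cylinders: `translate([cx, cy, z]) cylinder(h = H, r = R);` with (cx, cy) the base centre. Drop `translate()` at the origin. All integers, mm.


translate([376, 460, 0]) cylinder(h = 23, r = 186);


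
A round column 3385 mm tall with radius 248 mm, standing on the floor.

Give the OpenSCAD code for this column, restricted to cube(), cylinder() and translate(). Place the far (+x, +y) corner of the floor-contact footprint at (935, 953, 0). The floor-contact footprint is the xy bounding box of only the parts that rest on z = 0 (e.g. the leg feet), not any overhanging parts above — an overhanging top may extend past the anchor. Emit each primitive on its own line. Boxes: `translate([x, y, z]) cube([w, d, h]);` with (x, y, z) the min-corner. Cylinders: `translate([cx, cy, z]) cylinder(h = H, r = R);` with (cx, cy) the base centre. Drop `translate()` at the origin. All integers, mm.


translate([687, 705, 0]) cylinder(h = 3385, r = 248);


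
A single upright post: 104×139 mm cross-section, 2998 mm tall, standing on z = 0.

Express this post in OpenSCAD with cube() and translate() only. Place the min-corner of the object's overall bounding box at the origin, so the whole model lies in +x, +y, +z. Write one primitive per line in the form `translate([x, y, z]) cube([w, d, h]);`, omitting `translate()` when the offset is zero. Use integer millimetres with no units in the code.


cube([104, 139, 2998]);


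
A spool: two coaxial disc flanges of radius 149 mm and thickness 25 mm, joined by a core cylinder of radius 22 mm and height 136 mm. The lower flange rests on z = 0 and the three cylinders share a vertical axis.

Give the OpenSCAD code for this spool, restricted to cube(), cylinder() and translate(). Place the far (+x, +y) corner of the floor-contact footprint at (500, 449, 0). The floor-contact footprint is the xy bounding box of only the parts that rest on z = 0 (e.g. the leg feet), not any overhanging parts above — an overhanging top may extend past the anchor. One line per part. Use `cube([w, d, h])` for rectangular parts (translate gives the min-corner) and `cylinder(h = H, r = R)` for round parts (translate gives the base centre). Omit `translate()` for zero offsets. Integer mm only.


translate([351, 300, 0]) cylinder(h = 25, r = 149);
translate([351, 300, 25]) cylinder(h = 136, r = 22);
translate([351, 300, 161]) cylinder(h = 25, r = 149);


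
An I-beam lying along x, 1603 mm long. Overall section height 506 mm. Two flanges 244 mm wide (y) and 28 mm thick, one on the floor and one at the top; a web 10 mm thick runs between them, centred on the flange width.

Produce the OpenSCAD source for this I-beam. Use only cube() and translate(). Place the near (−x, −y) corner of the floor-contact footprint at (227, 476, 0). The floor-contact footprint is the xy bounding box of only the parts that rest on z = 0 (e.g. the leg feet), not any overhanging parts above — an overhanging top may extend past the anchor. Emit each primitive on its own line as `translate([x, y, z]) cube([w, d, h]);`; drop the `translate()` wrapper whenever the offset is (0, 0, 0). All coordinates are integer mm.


translate([227, 476, 0]) cube([1603, 244, 28]);
translate([227, 593, 28]) cube([1603, 10, 450]);
translate([227, 476, 478]) cube([1603, 244, 28]);


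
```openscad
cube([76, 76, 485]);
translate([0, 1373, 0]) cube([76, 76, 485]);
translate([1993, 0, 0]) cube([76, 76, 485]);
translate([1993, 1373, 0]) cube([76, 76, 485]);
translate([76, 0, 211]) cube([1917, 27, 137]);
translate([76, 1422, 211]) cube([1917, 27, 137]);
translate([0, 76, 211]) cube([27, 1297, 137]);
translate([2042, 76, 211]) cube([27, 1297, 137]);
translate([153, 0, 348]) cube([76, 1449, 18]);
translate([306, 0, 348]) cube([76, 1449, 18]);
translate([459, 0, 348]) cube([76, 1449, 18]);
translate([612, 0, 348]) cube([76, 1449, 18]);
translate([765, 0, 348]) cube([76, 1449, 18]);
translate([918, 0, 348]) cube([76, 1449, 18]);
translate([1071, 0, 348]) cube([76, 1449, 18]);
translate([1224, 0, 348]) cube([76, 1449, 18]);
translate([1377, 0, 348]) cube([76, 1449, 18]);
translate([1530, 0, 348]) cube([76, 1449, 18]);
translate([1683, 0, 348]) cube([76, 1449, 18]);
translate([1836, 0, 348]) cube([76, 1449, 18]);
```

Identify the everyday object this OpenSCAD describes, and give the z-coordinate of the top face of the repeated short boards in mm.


A bed frame. The slat-top height is 366 mm.

Four posts, four rails, and a row of slats — a bed frame. Slats sit on the rails at z = 211 + 137 = 348; with slat thickness 18, the top is 366 mm.


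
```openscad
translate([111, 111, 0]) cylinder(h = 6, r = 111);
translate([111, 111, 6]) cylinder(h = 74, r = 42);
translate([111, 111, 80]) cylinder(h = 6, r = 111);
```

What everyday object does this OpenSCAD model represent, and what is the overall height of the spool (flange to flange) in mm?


A spool. The overall height is 86 mm.

Three coaxial cylinders, large–small–large — a spool. Two 6 mm flanges and a 74 mm core give 6 + 74 + 6 = 86 mm.


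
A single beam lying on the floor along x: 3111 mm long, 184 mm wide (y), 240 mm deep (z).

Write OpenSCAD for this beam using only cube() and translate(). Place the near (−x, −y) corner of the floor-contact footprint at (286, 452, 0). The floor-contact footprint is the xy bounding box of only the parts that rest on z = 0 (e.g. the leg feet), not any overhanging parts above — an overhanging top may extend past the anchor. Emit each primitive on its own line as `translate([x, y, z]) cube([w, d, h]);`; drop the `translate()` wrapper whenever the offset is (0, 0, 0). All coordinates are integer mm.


translate([286, 452, 0]) cube([3111, 184, 240]);


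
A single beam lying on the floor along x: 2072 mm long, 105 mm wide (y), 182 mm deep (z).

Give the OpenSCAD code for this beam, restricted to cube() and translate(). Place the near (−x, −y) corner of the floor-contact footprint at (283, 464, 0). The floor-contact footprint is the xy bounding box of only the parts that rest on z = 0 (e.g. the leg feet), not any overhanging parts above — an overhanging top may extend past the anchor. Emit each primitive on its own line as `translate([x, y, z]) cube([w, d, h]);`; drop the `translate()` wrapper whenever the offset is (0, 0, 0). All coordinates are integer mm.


translate([283, 464, 0]) cube([2072, 105, 182]);


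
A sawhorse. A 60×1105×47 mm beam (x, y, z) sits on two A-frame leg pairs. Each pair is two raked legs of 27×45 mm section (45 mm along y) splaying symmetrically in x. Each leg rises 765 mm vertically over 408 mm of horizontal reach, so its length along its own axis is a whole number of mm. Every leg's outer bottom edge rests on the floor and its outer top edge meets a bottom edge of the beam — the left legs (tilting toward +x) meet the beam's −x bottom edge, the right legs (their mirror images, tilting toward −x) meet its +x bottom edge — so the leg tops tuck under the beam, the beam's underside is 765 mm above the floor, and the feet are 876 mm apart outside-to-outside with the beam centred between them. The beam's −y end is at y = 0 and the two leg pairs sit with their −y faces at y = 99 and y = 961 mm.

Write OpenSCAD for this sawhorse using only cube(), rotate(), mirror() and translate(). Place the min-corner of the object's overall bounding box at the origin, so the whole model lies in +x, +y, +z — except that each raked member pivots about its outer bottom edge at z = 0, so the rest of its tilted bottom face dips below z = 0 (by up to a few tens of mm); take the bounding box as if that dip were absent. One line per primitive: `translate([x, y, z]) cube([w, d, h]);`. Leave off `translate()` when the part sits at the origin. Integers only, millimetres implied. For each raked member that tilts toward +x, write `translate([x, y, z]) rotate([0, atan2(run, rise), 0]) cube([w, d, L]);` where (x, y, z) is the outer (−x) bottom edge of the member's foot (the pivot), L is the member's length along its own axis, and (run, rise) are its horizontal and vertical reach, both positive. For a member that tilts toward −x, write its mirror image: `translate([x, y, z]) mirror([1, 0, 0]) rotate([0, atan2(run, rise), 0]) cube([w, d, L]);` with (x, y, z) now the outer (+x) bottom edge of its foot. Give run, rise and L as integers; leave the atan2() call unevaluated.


translate([408, 0, 765]) cube([60, 1105, 47]);
translate([0, 99, 0]) rotate([0, atan2(408, 765), 0]) cube([27, 45, 867]);
translate([876, 99, 0]) mirror([1, 0, 0]) rotate([0, atan2(408, 765), 0]) cube([27, 45, 867]);
translate([0, 961, 0]) rotate([0, atan2(408, 765), 0]) cube([27, 45, 867]);
translate([876, 961, 0]) mirror([1, 0, 0]) rotate([0, atan2(408, 765), 0]) cube([27, 45, 867]);


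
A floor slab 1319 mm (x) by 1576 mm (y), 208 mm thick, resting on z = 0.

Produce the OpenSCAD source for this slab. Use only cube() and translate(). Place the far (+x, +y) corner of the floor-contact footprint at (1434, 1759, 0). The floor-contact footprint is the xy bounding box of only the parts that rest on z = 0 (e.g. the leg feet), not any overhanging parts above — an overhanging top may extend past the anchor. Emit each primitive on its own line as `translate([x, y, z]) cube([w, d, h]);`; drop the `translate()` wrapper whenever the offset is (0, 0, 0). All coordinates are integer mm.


translate([115, 183, 0]) cube([1319, 1576, 208]);


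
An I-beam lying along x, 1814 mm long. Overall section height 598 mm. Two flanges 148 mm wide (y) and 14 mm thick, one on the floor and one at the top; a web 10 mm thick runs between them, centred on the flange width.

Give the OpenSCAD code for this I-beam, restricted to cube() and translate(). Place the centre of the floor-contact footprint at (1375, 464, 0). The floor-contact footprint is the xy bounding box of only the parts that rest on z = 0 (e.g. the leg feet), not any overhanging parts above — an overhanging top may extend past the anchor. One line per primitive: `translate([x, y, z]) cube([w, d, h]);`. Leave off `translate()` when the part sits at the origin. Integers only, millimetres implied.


translate([468, 390, 0]) cube([1814, 148, 14]);
translate([468, 459, 14]) cube([1814, 10, 570]);
translate([468, 390, 584]) cube([1814, 148, 14]);


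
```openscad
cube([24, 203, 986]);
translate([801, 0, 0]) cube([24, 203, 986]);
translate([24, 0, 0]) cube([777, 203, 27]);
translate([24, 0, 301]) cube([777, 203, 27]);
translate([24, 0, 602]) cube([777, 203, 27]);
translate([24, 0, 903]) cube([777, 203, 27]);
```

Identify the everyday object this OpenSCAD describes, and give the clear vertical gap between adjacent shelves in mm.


A bookshelf. The clear shelf gap is 274 mm.

Two tall side panels with 4 horizontal boards between them — a bookshelf. The first two shelf undersides are at z = 0 and z = 301; with shelf thickness 27, the clear gap is 301 − 0 − 27 = 274 mm.


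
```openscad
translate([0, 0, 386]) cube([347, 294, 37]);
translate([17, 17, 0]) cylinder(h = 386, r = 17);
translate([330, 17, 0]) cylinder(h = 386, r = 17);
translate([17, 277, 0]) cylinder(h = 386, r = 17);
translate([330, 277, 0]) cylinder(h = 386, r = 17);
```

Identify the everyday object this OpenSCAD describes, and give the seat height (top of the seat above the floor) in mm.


A stool. The seat height is 423 mm.

A 347×294×37 slab at z = 386 on four corner cylinders — a stool. The seat top is 386 + 37 = 423 mm.


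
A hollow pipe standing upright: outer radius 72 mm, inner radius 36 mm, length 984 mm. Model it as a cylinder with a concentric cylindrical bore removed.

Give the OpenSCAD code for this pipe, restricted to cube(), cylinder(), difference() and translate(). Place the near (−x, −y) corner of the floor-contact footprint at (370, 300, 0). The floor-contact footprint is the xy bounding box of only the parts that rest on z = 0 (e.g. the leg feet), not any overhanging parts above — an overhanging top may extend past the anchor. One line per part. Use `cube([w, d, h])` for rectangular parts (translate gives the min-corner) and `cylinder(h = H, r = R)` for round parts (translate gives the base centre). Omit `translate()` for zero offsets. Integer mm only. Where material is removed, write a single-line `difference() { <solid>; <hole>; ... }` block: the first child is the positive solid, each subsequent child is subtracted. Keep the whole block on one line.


difference() { translate([442, 372, 0]) cylinder(h = 984, r = 72); translate([442, 372, 0]) cylinder(h = 984, r = 36); }


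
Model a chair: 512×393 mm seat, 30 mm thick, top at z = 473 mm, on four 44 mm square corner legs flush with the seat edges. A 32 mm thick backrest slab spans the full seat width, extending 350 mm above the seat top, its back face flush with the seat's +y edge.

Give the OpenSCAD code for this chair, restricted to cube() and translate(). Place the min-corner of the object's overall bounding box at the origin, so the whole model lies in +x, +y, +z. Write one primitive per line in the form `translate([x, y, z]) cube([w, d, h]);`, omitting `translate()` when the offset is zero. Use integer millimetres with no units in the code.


translate([0, 0, 443]) cube([512, 393, 30]);
cube([44, 44, 443]);
translate([468, 0, 0]) cube([44, 44, 443]);
translate([0, 349, 0]) cube([44, 44, 443]);
translate([468, 349, 0]) cube([44, 44, 443]);
translate([0, 361, 473]) cube([512, 32, 350]);


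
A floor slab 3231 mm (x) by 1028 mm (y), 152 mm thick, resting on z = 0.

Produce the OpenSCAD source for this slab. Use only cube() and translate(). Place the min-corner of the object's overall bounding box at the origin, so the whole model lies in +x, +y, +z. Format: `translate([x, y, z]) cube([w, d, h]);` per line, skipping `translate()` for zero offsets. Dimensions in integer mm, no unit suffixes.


cube([3231, 1028, 152]);


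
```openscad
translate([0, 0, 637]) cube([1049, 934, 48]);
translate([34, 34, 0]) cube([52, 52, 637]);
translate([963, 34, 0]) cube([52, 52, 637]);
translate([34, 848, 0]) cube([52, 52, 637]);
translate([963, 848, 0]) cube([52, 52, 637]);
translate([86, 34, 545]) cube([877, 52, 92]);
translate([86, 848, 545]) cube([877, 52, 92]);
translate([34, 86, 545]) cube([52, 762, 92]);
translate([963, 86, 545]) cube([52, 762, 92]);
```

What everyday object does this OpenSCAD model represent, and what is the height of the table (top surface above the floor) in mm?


A table. The table height is 685 mm.

A 1049×934×48 slab sits at z = 637 on four 52 mm square posts — a table. The top surface is at 637 + 48 = 685 mm.


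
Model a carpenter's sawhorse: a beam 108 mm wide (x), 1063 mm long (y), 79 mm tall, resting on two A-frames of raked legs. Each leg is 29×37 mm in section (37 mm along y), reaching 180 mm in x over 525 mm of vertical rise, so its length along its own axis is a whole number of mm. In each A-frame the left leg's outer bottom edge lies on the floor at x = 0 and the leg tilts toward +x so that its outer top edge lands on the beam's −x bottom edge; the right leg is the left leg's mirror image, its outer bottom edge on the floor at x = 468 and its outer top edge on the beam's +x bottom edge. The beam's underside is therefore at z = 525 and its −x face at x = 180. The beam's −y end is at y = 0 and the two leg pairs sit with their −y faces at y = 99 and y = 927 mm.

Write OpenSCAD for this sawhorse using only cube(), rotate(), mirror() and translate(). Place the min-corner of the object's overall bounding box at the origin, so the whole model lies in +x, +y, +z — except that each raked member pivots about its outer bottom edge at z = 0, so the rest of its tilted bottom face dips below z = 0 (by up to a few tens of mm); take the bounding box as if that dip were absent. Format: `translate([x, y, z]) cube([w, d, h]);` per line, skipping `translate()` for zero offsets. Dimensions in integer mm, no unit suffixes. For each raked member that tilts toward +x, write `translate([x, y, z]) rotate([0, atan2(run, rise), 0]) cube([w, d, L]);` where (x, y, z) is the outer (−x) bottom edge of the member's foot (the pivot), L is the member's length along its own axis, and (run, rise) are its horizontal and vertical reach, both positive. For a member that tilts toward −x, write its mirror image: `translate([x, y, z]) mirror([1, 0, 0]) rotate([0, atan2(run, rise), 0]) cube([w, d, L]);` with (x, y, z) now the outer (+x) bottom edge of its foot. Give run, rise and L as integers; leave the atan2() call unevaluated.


// leg length = √(180² + 525²) = 555
// right-leg outer foot x = 2·180 + 108 = 468
// beam min-corner = (180, 0, 525)
translate([180, 0, 525]) cube([108, 1063, 79]);
translate([0, 99, 0]) rotate([0, atan2(180, 525), 0]) cube([29, 37, 555]);
translate([468, 99, 0]) mirror([1, 0, 0]) rotate([0, atan2(180, 525), 0]) cube([29, 37, 555]);
translate([0, 927, 0]) rotate([0, atan2(180, 525), 0]) cube([29, 37, 555]);
translate([468, 927, 0]) mirror([1, 0, 0]) rotate([0, atan2(180, 525), 0]) cube([29, 37, 555]);


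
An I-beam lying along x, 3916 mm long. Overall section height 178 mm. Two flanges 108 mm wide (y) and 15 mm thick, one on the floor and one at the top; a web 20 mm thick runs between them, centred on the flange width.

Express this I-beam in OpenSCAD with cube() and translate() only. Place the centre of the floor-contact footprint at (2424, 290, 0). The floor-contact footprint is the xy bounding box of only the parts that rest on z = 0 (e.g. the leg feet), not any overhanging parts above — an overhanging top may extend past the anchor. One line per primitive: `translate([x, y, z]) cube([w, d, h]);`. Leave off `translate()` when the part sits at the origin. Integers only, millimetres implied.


translate([466, 236, 0]) cube([3916, 108, 15]);
translate([466, 280, 15]) cube([3916, 20, 148]);
translate([466, 236, 163]) cube([3916, 108, 15]);


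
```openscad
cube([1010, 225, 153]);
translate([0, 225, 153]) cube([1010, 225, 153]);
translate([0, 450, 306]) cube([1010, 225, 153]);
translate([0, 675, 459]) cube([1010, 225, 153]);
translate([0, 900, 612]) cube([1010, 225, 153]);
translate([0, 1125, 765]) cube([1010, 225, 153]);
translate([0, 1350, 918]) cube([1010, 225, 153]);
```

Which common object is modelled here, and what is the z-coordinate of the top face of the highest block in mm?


A staircase. The total rise is 1071 mm.

7 identical blocks, each offset up and back from the previous — a staircase. Each step is 153 mm tall and there are 7 of them, so the total rise is 7 × 153 = 1071 mm.


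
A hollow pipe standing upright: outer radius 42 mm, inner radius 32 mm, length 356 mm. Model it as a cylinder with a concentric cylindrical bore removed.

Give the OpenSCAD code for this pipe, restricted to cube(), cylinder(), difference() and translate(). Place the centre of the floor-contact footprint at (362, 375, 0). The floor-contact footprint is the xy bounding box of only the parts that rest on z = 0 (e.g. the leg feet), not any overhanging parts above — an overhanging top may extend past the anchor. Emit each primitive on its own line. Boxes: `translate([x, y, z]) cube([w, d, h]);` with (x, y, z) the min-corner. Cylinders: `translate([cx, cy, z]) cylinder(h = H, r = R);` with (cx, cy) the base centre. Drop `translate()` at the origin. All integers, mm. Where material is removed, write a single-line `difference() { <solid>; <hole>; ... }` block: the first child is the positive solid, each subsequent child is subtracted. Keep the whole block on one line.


difference() { translate([362, 375, 0]) cylinder(h = 356, r = 42); translate([362, 375, 0]) cylinder(h = 356, r = 32); }


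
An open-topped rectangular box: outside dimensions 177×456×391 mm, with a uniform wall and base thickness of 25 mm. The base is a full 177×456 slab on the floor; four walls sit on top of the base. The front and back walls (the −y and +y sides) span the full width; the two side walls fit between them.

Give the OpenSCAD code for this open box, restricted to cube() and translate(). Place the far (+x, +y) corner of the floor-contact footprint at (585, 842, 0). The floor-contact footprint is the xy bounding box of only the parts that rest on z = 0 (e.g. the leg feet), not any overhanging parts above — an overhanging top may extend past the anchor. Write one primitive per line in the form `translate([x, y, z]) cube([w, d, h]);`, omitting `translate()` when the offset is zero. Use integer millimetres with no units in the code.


translate([408, 386, 0]) cube([177, 456, 25]);
translate([408, 386, 25]) cube([177, 25, 366]);
translate([408, 817, 25]) cube([177, 25, 366]);
translate([408, 411, 25]) cube([25, 406, 366]);
translate([560, 411, 25]) cube([25, 406, 366]);


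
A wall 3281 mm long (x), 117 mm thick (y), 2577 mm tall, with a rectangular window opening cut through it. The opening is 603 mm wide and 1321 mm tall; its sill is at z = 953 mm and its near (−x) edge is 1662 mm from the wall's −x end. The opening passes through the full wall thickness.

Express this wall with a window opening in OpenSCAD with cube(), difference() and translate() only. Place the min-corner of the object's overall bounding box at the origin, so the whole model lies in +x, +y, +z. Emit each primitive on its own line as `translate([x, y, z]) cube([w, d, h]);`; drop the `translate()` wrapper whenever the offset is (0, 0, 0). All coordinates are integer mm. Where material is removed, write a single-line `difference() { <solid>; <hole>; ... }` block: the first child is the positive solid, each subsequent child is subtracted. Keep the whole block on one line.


difference() { cube([3281, 117, 2577]); translate([1662, 0, 953]) cube([603, 117, 1321]); }


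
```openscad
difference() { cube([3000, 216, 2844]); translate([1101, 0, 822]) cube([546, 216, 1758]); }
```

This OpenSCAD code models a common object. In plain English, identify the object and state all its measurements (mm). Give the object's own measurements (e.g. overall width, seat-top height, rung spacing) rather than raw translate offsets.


A wall 3000 mm long (x), 216 mm thick (y), 2844 mm tall, with a rectangular window opening cut through it. The opening is 546 mm wide and 1758 mm tall; its sill is at z = 822 mm and its near (−x) edge is 1101 mm from the wall's −x end. The opening passes through the full wall thickness.


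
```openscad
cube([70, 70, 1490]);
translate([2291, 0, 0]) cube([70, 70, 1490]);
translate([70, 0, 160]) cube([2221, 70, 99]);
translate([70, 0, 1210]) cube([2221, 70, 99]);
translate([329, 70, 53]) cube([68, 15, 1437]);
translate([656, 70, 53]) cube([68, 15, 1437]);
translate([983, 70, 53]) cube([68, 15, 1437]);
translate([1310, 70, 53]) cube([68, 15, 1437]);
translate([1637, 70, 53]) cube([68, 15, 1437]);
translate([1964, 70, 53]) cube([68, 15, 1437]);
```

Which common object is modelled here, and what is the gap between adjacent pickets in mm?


A fence section. The picket gap is 259 mm.

Two posts, two rails, 6 pickets — a fence section. Span 2221 mm holds 6 pickets of 68 mm with 7 equal gaps: ⌊(2221 − 6·68) / 7⌋ = 259 mm.


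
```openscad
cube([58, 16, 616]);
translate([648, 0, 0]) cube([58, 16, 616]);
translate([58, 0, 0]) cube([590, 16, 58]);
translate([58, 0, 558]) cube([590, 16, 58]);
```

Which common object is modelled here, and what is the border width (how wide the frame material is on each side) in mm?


A picture frame. The border width is 58 mm.

Four thin pieces enclosing a rectangular opening — a picture frame. The two full-height stiles are 616 mm tall; the top rail sits at z = 558 and is 58 mm tall, so the border above the opening is 616 − 558 = 58 mm, matching the stile x-width.


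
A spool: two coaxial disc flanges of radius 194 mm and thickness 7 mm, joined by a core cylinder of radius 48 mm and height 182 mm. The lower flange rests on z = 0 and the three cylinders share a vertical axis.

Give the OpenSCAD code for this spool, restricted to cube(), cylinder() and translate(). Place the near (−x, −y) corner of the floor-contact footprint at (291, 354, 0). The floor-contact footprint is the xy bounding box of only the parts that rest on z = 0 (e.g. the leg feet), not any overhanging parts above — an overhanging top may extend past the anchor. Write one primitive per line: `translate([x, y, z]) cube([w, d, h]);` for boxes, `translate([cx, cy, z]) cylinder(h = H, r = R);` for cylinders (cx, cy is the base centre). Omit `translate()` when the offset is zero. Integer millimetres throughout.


translate([485, 548, 0]) cylinder(h = 7, r = 194);
translate([485, 548, 7]) cylinder(h = 182, r = 48);
translate([485, 548, 189]) cylinder(h = 7, r = 194);


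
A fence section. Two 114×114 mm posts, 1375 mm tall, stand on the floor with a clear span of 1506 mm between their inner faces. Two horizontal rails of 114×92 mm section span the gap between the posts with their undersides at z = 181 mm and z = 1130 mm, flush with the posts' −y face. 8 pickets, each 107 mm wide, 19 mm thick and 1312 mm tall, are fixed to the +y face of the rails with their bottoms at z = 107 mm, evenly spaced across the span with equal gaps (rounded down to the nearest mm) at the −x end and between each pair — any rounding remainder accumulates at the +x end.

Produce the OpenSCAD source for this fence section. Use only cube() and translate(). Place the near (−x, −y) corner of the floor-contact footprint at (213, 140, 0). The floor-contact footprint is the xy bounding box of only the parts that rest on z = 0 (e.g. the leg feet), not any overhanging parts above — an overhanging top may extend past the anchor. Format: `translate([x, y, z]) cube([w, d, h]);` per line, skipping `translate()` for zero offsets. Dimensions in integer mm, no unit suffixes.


translate([213, 140, 0]) cube([114, 114, 1375]);
translate([1833, 140, 0]) cube([114, 114, 1375]);
translate([327, 140, 181]) cube([1506, 114, 92]);
translate([327, 140, 1130]) cube([1506, 114, 92]);
translate([399, 254, 107]) cube([107, 19, 1312]);
translate([578, 254, 107]) cube([107, 19, 1312]);
translate([757, 254, 107]) cube([107, 19, 1312]);
translate([936, 254, 107]) cube([107, 19, 1312]);
translate([1115, 254, 107]) cube([107, 19, 1312]);
translate([1294, 254, 107]) cube([107, 19, 1312]);
translate([1473, 254, 107]) cube([107, 19, 1312]);
translate([1652, 254, 107]) cube([107, 19, 1312]);
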